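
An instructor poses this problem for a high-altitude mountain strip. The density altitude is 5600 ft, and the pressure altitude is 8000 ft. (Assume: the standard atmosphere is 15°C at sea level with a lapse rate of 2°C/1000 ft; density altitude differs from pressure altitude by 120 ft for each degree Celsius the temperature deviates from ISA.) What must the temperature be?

-21°C

Density altitude − pressure altitude = 5600 − 8000 = -2400 ft.
At 120 ft/°C that is an ISA deviation of -2400/120 = -20°C.
ISA temperature at 8000 ft = 15 − 2 × (8000/1000) = -1°C.
OAT = ISA + deviation = -1 + (-20) = -21°C.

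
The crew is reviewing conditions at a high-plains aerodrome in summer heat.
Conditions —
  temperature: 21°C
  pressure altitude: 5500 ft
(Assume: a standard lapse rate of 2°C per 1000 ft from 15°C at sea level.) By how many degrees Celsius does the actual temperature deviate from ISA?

ISA+17°C

ISA temperature at 5500 ft = 15 − 2 × (5500/1000) = 4°C.
Deviation = OAT − ISA = 21 − 4 = +17°C.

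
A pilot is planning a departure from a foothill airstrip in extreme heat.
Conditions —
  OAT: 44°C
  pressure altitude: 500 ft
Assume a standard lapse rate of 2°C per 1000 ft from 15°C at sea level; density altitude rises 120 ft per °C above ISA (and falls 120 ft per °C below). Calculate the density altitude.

ISA temperature at 500 ft = 15 − 2 × (500/1000) = 14°C.
ISA deviation = 44 − 14 = +30°C.
Density altitude = 500 + 120 × (30) = 500 + (+3600) = 4100 ft.

4100 ft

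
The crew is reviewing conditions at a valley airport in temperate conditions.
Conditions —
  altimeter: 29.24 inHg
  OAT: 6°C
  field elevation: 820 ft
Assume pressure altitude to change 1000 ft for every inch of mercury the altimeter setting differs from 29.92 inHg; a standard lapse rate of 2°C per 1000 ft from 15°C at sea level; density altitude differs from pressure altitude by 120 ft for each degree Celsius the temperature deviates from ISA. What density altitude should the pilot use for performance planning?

780 ft

Pressure altitude = 820 + (29.92 − 29.24) × 1000 = 820 + (+680) = 1500 ft.
ISA temperature at 1500 ft = 15 − 2 × (1500/1000) = 12°C.
ISA deviation = 6 − 12 = -6°C.
Density altitude = 1500 + 120 × (-6) = 780 ft.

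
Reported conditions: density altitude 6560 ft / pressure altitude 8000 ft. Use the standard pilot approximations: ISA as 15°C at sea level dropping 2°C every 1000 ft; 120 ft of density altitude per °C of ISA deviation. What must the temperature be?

Density altitude − pressure altitude = 6560 − 8000 = -1440 ft.
At 120 ft/°C that is an ISA deviation of -1440/120 = -12°C.
ISA temperature at 8000 ft = 15 − 2 × (8000/1000) = -1°C.
OAT = ISA + deviation = -1 + (-12) = -13°C.

-13°C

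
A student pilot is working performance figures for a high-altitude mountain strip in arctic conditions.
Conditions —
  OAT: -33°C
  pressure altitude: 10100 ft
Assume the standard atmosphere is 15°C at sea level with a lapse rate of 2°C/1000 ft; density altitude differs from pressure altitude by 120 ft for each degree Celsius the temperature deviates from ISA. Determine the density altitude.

ISA temperature at 10100 ft = 15 − 2 × (10100/1000) = -5.2°C.
ISA deviation = -33 − (-5.2) = -27.8°C.
Density altitude = 10100 + 120 × (-27.8) = 10100 + (-3336) = 6764 ft.

6764 ft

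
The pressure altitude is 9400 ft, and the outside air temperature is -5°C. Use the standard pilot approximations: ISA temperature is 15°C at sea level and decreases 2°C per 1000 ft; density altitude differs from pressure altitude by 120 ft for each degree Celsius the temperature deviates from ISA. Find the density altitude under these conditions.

ISA temperature at 9400 ft = 15 − 2 × (9400/1000) = -3.8°C.
ISA deviation = -5 − (-3.8) = -1.2°C.
Density altitude = 9400 + 120 × (-1.2) = 9400 + (-144) = 9256 ft.

9256 ft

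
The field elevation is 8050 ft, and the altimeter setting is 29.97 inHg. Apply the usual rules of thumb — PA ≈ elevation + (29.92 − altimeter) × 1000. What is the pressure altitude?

Pressure correction = (29.92 − 29.97) × 1000 = -50 ft.
Pressure altitude = 8050 + (-50) = 8000 ft.

8000 ft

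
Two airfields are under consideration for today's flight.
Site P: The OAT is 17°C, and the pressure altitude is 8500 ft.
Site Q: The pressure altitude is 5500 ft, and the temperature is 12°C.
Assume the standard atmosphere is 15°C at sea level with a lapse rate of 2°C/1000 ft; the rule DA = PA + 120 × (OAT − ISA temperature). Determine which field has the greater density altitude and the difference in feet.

Site P: ISA temp = -2°C, deviation +19°C, DA = 8500 + 120 × 19 = 10780 ft.
Site Q: ISA temp = 4°C, deviation +8°C, DA = 5500 + 120 × 8 = 6460 ft.
Site P is higher by 10780 − 6460 = 4320 ft.

Site P by 4320 ft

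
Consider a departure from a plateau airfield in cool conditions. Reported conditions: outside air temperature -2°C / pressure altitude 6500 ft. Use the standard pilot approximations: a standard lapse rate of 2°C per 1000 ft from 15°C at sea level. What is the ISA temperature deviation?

ISA temperature at 6500 ft = 15 − 2 × (6500/1000) = 2°C.
Deviation = OAT − ISA = -2 − 2 = -4°C.

ISA-4°C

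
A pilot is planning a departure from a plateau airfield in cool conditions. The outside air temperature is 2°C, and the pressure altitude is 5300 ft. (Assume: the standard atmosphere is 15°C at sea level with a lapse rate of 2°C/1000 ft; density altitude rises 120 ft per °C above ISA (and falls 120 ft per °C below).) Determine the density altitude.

ISA temperature at 5300 ft = 15 − 2 × (5300/1000) = 4.4°C.
ISA deviation = 2 − 4.4 = -2.4°C.
Density altitude = 5300 + 120 × (-2.4) = 5300 + (-288) = 5012 ft.

5012 ft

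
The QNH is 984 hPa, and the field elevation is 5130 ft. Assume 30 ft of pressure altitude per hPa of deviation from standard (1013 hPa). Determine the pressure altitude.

Pressure correction = (1013 − 984) × 30 = +870 ft.
Pressure altitude = 5130 + (+870) = 6000 ft.

6000 ft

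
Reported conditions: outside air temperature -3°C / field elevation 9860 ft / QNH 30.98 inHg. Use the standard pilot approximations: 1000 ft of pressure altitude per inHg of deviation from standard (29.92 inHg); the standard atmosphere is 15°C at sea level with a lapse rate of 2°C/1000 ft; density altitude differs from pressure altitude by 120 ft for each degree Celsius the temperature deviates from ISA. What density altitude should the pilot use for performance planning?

Pressure altitude = 9860 + (29.92 − 30.98) × 1000 = 9860 + (-1060) = 8800 ft.
ISA temperature at 8800 ft = 15 − 2 × (8800/1000) = -2.6°C.
ISA deviation = -3 − (-2.6) = -0.4°C.
Density altitude = 8800 + 120 × (-0.4) = 8752 ft.

8752 ft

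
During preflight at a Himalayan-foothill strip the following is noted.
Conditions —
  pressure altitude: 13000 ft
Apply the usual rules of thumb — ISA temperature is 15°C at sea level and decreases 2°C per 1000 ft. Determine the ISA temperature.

-11°C

ISA temperature = 15 − 2 × (13000/1000) = 15 − 26 = -11°C.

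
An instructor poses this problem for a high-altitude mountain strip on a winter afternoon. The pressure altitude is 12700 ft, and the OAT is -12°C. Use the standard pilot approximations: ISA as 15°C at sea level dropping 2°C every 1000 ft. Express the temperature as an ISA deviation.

ISA temperature at 12700 ft = 15 − 2 × (12700/1000) = -10.4°C.
Deviation = OAT − ISA = -12 − (-10.4) = -1.6°C.

ISA-1.6°C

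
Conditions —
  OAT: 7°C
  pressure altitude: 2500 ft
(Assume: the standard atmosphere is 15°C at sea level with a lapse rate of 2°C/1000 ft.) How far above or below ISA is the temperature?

ISA temperature at 2500 ft = 15 − 2 × (2500/1000) = 10°C.
Deviation = OAT − ISA = 7 − 10 = -3°C.

ISA-3°C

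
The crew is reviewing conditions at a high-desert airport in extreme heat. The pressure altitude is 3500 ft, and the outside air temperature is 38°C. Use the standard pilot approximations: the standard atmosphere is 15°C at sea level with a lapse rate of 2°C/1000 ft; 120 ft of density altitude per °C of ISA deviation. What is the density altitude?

ISA temperature at 3500 ft = 15 − 2 × (3500/1000) = 8°C.
ISA deviation = 38 − 8 = +30°C.
Density altitude = 3500 + 120 × (30) = 3500 + (+3600) = 7100 ft.

7100 ft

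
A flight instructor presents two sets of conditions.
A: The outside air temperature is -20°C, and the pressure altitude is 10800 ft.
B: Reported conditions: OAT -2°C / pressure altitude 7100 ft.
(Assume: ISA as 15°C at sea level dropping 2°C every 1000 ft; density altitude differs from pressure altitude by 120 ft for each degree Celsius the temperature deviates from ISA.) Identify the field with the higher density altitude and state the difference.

A by 2428 ft

A: ISA temp = -6.6°C, deviation -13.4°C, DA = 10800 + 120 × (-13.4) = 9192 ft.
B: ISA temp = 0.8°C, deviation -2.8°C, DA = 7100 + 120 × (-2.8) = 6764 ft.
A is higher by 9192 − 6764 = 2428 ft.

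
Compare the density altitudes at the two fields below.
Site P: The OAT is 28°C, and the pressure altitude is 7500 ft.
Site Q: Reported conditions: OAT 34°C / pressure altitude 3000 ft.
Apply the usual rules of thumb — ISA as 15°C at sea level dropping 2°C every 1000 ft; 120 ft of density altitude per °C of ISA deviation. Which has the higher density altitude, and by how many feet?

Site P by 4860 ft

Site P: ISA temp = 0°C, deviation +28°C, DA = 7500 + 120 × 28 = 10860 ft.
Site Q: ISA temp = 9°C, deviation +25°C, DA = 3000 + 120 × 25 = 6000 ft.
Site P is higher by 10860 − 6000 = 4860 ft.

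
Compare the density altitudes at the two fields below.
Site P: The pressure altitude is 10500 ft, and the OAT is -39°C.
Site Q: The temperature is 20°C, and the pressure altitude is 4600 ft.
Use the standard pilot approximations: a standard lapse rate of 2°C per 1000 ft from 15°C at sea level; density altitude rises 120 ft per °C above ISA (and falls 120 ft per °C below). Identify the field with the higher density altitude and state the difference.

Site P by 236 ft

Site P: ISA temp = -6°C, deviation -33°C, DA = 10500 + 120 × (-33) = 6540 ft.
Site Q: ISA temp = 5.8°C, deviation +14.2°C, DA = 4600 + 120 × 14.2 = 6304 ft.
Site P is higher by 6540 − 6304 = 236 ft.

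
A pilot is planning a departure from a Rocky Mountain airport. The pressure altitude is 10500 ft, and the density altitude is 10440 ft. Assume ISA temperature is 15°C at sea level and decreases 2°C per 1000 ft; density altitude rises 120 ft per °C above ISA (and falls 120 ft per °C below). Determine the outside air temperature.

Density altitude − pressure altitude = 10440 − 10500 = -60 ft.
At 120 ft/°C that is an ISA deviation of -60/120 = -0.5°C.
ISA temperature at 10500 ft = 15 − 2 × (10500/1000) = -6°C.
OAT = ISA + deviation = -6 + (-0.5) = -6.5°C.

-6.5°C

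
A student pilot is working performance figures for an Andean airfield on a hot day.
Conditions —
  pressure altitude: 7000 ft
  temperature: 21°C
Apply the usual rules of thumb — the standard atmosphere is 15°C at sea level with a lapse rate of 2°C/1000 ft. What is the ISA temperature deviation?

ISA temperature at 7000 ft = 15 − 2 × (7000/1000) = 1°C.
Deviation = OAT − ISA = 21 − 1 = +20°C.

ISA+20°C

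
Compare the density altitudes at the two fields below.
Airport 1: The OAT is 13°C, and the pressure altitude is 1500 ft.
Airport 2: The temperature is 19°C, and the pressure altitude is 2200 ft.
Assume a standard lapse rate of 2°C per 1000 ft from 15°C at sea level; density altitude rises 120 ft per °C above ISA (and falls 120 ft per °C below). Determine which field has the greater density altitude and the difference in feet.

Airport 1: ISA temp = 12°C, deviation +1°C, DA = 1500 + 120 × 1 = 1620 ft.
Airport 2: ISA temp = 10.6°C, deviation +8.4°C, DA = 2200 + 120 × 8.4 = 3208 ft.
Airport 2 is higher by 3208 − 1620 = 1588 ft.

Airport 2 by 1588 ft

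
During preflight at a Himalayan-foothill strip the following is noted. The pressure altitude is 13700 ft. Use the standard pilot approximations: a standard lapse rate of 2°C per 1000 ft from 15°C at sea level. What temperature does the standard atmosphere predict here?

-12.4°C

ISA temperature = 15 − 2 × (13700/1000) = 15 − 27.4 = -12.4°C.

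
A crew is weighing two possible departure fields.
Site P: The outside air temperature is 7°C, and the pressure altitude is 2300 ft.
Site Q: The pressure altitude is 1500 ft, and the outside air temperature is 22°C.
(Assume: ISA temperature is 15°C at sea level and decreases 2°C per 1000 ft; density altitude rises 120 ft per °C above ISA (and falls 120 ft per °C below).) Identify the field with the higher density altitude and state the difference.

Site P: ISA temp = 10.4°C, deviation -3.4°C, DA = 2300 + 120 × (-3.4) = 1892 ft.
Site Q: ISA temp = 12°C, deviation +10°C, DA = 1500 + 120 × 10 = 2700 ft.
Site Q is higher by 2700 − 1892 = 808 ft.

Site Q by 808 ft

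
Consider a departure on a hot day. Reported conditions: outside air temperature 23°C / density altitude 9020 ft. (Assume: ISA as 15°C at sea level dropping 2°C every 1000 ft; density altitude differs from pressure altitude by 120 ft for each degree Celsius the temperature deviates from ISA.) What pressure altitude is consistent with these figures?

DA = PA + 120 × (OAT − (15 − 2·PA/1000)) = PA + 120·OAT − 1800 + 0.24·PA = 1.24·PA + 120·OAT − 1800.
So 1.24·PA = 9020 − 120 × 23 + 1800 = 8060.
PA = 8060 / 1.24 = 6500 ft.

6500 ft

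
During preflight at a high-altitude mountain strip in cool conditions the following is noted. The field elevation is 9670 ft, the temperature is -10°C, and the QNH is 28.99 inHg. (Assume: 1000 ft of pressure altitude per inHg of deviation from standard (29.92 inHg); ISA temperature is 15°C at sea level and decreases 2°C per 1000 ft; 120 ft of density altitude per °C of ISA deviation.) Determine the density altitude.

Pressure altitude = 9670 + (29.92 − 28.99) × 1000 = 9670 + (+930) = 10600 ft.
ISA temperature at 10600 ft = 15 − 2 × (10600/1000) = -6.2°C.
ISA deviation = -10 − (-6.2) = -3.8°C.
Density altitude = 10600 + 120 × (-3.8) = 10144 ft.

10144 ft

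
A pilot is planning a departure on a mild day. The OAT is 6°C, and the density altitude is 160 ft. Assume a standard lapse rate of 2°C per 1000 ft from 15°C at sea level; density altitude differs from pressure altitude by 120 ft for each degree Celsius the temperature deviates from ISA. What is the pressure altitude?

1000 ft

DA = PA + 120 × (OAT − (15 − 2·PA/1000)) = PA + 120·OAT − 1800 + 0.24·PA = 1.24·PA + 120·OAT − 1800.
So 1.24·PA = 160 − 120 × 6 + 1800 = 1240.
PA = 1240 / 1.24 = 1000 ft.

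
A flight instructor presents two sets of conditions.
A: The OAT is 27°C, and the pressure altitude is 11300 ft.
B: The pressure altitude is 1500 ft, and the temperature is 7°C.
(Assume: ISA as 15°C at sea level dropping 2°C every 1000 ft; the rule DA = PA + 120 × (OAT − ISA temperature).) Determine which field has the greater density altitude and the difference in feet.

A by 14552 ft

A: ISA temp = -7.6°C, deviation +34.6°C, DA = 11300 + 120 × 34.6 = 15452 ft.
B: ISA temp = 12°C, deviation -5°C, DA = 1500 + 120 × (-5) = 900 ft.
A is higher by 15452 − 900 = 14552 ft.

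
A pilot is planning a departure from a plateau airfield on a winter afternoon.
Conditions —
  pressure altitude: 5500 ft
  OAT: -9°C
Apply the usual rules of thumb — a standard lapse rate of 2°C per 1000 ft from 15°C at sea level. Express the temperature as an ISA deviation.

ISA temperature at 5500 ft = 15 − 2 × (5500/1000) = 4°C.
Deviation = OAT − ISA = -9 − 4 = -13°C.

ISA-13°C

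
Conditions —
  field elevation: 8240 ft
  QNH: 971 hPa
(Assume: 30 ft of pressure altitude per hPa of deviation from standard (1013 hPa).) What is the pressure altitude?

Pressure correction = (1013 − 971) × 30 = +1260 ft.
Pressure altitude = 8240 + (+1260) = 9500 ft.

9500 ft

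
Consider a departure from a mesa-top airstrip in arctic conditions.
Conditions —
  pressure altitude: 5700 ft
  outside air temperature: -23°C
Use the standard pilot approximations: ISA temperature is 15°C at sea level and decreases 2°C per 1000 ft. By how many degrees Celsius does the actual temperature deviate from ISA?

ISA temperature at 5700 ft = 15 − 2 × (5700/1000) = 3.6°C.
Deviation = OAT − ISA = -23 − 3.6 = -26.6°C.

ISA-26.6°C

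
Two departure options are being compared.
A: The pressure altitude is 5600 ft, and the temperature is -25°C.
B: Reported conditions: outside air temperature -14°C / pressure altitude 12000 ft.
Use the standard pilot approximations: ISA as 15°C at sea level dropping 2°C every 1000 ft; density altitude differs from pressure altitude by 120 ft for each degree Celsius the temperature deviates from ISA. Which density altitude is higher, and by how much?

B by 9256 ft

A: ISA temp = 3.8°C, deviation -28.8°C, DA = 5600 + 120 × (-28.8) = 2144 ft.
B: ISA temp = -9°C, deviation -5°C, DA = 12000 + 120 × (-5) = 11400 ft.
B is higher by 11400 − 2144 = 9256 ft.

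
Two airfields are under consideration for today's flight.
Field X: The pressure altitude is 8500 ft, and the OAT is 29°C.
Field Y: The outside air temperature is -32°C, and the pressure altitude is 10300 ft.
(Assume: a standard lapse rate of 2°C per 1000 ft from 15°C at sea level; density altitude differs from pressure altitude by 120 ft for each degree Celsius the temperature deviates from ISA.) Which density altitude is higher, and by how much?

Field X: ISA temp = -2°C, deviation +31°C, DA = 8500 + 120 × 31 = 12220 ft.
Field Y: ISA temp = -5.6°C, deviation -26.4°C, DA = 10300 + 120 × (-26.4) = 7132 ft.
Field X is higher by 12220 − 7132 = 5088 ft.

Field X by 5088 ft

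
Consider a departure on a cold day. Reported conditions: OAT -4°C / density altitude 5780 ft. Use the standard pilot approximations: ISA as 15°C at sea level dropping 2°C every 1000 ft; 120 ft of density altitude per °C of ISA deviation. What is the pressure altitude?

DA = PA + 120 × (OAT − (15 − 2·PA/1000)) = PA + 120·OAT − 1800 + 0.24·PA = 1.24·PA + 120·OAT − 1800.
So 1.24·PA = 5780 − 120 × (-4) + 1800 = 8060.
PA = 8060 / 1.24 = 6500 ft.

6500 ft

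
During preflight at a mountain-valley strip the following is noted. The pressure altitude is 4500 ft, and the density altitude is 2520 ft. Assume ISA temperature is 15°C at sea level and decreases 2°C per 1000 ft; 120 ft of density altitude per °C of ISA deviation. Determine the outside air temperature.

Density altitude − pressure altitude = 2520 − 4500 = -1980 ft.
At 120 ft/°C that is an ISA deviation of -1980/120 = -16.5°C.
ISA temperature at 4500 ft = 15 − 2 × (4500/1000) = 6°C.
OAT = ISA + deviation = 6 + (-16.5) = -10.5°C.

-10.5°C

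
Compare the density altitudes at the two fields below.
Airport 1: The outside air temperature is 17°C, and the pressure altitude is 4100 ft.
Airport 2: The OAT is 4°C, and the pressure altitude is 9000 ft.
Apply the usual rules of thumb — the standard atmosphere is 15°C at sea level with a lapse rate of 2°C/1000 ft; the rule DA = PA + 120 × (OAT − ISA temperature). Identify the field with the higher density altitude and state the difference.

Airport 2 by 4516 ft

Airport 1: ISA temp = 6.8°C, deviation +10.2°C, DA = 4100 + 120 × 10.2 = 5324 ft.
Airport 2: ISA temp = -3°C, deviation +7°C, DA = 9000 + 120 × 7 = 9840 ft.
Airport 2 is higher by 9840 − 5324 = 4516 ft.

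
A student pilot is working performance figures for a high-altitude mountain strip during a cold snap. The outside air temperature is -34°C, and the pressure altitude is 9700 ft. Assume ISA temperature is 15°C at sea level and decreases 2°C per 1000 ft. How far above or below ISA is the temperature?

ISA temperature at 9700 ft = 15 − 2 × (9700/1000) = -4.4°C.
Deviation = OAT − ISA = -34 − (-4.4) = -29.6°C.

ISA-29.6°C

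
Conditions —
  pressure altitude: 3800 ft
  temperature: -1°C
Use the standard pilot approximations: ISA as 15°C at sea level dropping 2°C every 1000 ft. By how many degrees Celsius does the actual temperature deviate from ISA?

ISA-8.4°C

ISA temperature at 3800 ft = 15 − 2 × (3800/1000) = 7.4°C.
Deviation = OAT − ISA = -1 − 7.4 = -8.4°C.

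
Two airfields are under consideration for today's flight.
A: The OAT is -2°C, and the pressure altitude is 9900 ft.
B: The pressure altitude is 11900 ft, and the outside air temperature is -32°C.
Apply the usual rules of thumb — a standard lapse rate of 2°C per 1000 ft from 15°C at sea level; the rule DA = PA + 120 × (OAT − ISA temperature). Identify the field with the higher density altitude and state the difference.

A by 1120 ft

A: ISA temp = -4.8°C, deviation +2.8°C, DA = 9900 + 120 × 2.8 = 10236 ft.
B: ISA temp = -8.8°C, deviation -23.2°C, DA = 11900 + 120 × (-23.2) = 9116 ft.
A is higher by 10236 − 9116 = 1120 ft.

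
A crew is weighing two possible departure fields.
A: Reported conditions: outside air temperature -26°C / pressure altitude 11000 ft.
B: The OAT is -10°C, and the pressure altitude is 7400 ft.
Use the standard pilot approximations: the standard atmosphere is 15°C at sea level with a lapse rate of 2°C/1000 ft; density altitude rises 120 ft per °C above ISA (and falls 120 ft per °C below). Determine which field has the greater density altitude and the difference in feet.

A by 2544 ft

A: ISA temp = -7°C, deviation -19°C, DA = 11000 + 120 × (-19) = 8720 ft.
B: ISA temp = 0.2°C, deviation -10.2°C, DA = 7400 + 120 × (-10.2) = 6176 ft.
A is higher by 8720 − 6176 = 2544 ft.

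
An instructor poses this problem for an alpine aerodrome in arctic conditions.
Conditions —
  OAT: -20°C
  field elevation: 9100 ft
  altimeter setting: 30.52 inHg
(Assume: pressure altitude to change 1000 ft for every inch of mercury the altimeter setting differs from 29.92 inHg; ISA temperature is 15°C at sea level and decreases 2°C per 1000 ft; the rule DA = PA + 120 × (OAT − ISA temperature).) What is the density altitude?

Pressure altitude = 9100 + (29.92 − 30.52) × 1000 = 9100 + (-600) = 8500 ft.
ISA temperature at 8500 ft = 15 − 2 × (8500/1000) = -2°C.
ISA deviation = -20 − (-2) = -18°C.
Density altitude = 8500 + 120 × (-18) = 6340 ft.

6340 ft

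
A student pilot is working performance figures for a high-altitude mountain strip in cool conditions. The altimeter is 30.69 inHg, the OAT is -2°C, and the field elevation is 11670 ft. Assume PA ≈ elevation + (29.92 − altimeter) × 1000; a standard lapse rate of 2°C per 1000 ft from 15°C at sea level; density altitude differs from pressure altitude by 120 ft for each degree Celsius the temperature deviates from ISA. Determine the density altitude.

11476 ft

Pressure altitude = 11670 + (29.92 − 30.69) × 1000 = 11670 + (-770) = 10900 ft.
ISA temperature at 10900 ft = 15 − 2 × (10900/1000) = -6.8°C.
ISA deviation = -2 − (-6.8) = +4.8°C.
Density altitude = 10900 + 120 × (4.8) = 11476 ft.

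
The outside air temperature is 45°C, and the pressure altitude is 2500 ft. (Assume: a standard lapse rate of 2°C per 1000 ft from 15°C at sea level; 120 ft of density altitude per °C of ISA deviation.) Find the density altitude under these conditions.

ISA temperature at 2500 ft = 15 − 2 × (2500/1000) = 10°C.
ISA deviation = 45 − 10 = +35°C.
Density altitude = 2500 + 120 × (35) = 2500 + (+4200) = 6700 ft.

6700 ft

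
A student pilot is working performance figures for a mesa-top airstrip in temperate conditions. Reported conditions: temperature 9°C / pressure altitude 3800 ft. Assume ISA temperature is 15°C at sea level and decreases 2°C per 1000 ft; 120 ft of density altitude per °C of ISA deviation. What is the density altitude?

ISA temperature at 3800 ft = 15 − 2 × (3800/1000) = 7.4°C.
ISA deviation = 9 − 7.4 = +1.6°C.
Density altitude = 3800 + 120 × (1.6) = 3800 + (+192) = 3992 ft.

3992 ft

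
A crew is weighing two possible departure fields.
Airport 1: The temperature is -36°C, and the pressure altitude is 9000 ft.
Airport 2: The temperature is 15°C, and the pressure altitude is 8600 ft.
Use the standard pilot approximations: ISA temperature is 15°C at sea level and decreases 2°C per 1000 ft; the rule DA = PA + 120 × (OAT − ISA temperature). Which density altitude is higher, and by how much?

Airport 2 by 5624 ft

Airport 1: ISA temp = -3°C, deviation -33°C, DA = 9000 + 120 × (-33) = 5040 ft.
Airport 2: ISA temp = -2.2°C, deviation +17.2°C, DA = 8600 + 120 × 17.2 = 10664 ft.
Airport 2 is higher by 10664 − 5040 = 5624 ft.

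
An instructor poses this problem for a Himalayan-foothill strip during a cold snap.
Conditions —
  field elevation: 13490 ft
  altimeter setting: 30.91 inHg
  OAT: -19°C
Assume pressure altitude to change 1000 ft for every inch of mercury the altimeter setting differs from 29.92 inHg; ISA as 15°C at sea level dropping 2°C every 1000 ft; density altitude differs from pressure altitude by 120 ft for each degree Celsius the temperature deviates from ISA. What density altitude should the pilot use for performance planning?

Pressure altitude = 13490 + (29.92 − 30.91) × 1000 = 13490 + (-990) = 12500 ft.
ISA temperature at 12500 ft = 15 − 2 × (12500/1000) = -10°C.
ISA deviation = -19 − (-10) = -9°C.
Density altitude = 12500 + 120 × (-9) = 11420 ft.

11420 ft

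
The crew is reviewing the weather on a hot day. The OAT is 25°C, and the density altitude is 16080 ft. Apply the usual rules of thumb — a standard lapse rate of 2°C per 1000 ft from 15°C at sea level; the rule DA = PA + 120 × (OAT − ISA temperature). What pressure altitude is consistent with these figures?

12000 ft

DA = PA + 120 × (OAT − (15 − 2·PA/1000)) = PA + 120·OAT − 1800 + 0.24·PA = 1.24·PA + 120·OAT − 1800.
So 1.24·PA = 16080 − 120 × 25 + 1800 = 14880.
PA = 14880 / 1.24 = 12000 ft.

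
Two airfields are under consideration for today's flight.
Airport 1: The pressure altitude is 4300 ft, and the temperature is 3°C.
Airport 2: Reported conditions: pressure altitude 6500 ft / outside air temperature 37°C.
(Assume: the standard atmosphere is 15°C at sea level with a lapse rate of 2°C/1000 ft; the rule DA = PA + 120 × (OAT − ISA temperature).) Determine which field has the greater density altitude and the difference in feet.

Airport 1: ISA temp = 6.4°C, deviation -3.4°C, DA = 4300 + 120 × (-3.4) = 3892 ft.
Airport 2: ISA temp = 2°C, deviation +35°C, DA = 6500 + 120 × 35 = 10700 ft.
Airport 2 is higher by 10700 − 3892 = 6808 ft.

Airport 2 by 6808 ft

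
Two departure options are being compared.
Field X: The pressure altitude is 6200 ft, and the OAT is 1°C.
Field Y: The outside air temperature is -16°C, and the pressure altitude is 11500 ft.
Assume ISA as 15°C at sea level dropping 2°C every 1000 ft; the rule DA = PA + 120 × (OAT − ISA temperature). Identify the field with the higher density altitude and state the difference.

Field Y by 4532 ft

Field X: ISA temp = 2.6°C, deviation -1.6°C, DA = 6200 + 120 × (-1.6) = 6008 ft.
Field Y: ISA temp = -8°C, deviation -8°C, DA = 11500 + 120 × (-8) = 10540 ft.
Field Y is higher by 10540 − 6008 = 4532 ft.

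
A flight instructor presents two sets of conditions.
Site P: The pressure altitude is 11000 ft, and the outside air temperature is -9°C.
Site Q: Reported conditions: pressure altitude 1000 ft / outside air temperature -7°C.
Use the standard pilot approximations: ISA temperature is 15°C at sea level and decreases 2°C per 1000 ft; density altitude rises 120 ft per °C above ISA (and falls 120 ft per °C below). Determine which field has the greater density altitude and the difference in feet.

Site P by 12160 ft

Site P: ISA temp = -7°C, deviation -2°C, DA = 11000 + 120 × (-2) = 10760 ft.
Site Q: ISA temp = 13°C, deviation -20°C, DA = 1000 + 120 × (-20) = -1400 ft.
Site P is higher by 10760 − (-1400) = 12160 ft.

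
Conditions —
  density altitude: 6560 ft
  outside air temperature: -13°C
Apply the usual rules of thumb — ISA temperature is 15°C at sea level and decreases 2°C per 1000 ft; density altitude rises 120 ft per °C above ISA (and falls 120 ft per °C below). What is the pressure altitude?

DA = PA + 120 × (OAT − (15 − 2·PA/1000)) = PA + 120·OAT − 1800 + 0.24·PA = 1.24·PA + 120·OAT − 1800.
So 1.24·PA = 6560 − 120 × (-13) + 1800 = 9920.
PA = 9920 / 1.24 = 8000 ft.

8000 ft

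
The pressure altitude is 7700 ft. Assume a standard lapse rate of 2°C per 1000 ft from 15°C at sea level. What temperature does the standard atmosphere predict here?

-0.4°C

ISA temperature = 15 − 2 × (7700/1000) = 15 − 15.4 = -0.4°C.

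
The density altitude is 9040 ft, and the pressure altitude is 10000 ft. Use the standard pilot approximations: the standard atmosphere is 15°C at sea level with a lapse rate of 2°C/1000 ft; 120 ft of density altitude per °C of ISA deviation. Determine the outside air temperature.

-13°C

Density altitude − pressure altitude = 9040 − 10000 = -960 ft.
At 120 ft/°C that is an ISA deviation of -960/120 = -8°C.
ISA temperature at 10000 ft = 15 − 2 × (10000/1000) = -5°C.
OAT = ISA + deviation = -5 + (-8) = -13°C.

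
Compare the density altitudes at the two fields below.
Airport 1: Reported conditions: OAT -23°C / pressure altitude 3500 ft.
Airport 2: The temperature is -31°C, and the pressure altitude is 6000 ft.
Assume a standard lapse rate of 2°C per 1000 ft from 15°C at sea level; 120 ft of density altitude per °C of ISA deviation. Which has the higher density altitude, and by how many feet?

Airport 2 by 2140 ft

Airport 1: ISA temp = 8°C, deviation -31°C, DA = 3500 + 120 × (-31) = -220 ft.
Airport 2: ISA temp = 3°C, deviation -34°C, DA = 6000 + 120 × (-34) = 1920 ft.
Airport 2 is higher by 1920 − (-220) = 2140 ft.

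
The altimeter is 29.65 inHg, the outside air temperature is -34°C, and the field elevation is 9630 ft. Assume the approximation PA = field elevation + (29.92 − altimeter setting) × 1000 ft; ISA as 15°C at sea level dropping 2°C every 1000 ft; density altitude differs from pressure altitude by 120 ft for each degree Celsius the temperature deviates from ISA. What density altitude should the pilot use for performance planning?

Pressure altitude = 9630 + (29.92 − 29.65) × 1000 = 9630 + (+270) = 9900 ft.
ISA temperature at 9900 ft = 15 − 2 × (9900/1000) = -4.8°C.
ISA deviation = -34 − (-4.8) = -29.2°C.
Density altitude = 9900 + 120 × (-29.2) = 6396 ft.

6396 ft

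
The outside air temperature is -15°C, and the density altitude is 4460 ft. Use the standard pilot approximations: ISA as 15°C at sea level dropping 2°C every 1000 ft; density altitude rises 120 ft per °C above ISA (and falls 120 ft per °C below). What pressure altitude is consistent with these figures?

DA = PA + 120 × (OAT − (15 − 2·PA/1000)) = PA + 120·OAT − 1800 + 0.24·PA = 1.24·PA + 120·OAT − 1800.
So 1.24·PA = 4460 − 120 × (-15) + 1800 = 8060.
PA = 8060 / 1.24 = 6500 ft.

6500 ft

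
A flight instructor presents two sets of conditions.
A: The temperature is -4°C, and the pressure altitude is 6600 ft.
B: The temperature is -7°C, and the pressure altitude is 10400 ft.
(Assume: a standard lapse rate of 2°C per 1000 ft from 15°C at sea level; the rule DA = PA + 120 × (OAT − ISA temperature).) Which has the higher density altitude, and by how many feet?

A: ISA temp = 1.8°C, deviation -5.8°C, DA = 6600 + 120 × (-5.8) = 5904 ft.
B: ISA temp = -5.8°C, deviation -1.2°C, DA = 10400 + 120 × (-1.2) = 10256 ft.
B is higher by 10256 − 5904 = 4352 ft.

B by 4352 ft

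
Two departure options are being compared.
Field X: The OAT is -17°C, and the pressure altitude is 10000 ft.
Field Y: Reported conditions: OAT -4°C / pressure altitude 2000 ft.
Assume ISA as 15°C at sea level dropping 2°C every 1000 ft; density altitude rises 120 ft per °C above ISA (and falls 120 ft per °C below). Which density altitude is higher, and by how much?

Field X: ISA temp = -5°C, deviation -12°C, DA = 10000 + 120 × (-12) = 8560 ft.
Field Y: ISA temp = 11°C, deviation -15°C, DA = 2000 + 120 × (-15) = 200 ft.
Field X is higher by 8560 − 200 = 8360 ft.

Field X by 8360 ft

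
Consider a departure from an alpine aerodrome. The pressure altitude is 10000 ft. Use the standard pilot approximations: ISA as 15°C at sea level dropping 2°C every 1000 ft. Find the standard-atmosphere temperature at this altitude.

ISA temperature = 15 − 2 × (10000/1000) = 15 − 20 = -5°C.

-5°C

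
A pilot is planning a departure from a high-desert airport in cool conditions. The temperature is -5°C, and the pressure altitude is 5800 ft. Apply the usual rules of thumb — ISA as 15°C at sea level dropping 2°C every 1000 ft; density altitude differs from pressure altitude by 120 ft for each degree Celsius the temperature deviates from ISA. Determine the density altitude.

4792 ft

ISA temperature at 5800 ft = 15 − 2 × (5800/1000) = 3.4°C.
ISA deviation = -5 − 3.4 = -8.4°C.
Density altitude = 5800 + 120 × (-8.4) = 5800 + (-1008) = 4792 ft.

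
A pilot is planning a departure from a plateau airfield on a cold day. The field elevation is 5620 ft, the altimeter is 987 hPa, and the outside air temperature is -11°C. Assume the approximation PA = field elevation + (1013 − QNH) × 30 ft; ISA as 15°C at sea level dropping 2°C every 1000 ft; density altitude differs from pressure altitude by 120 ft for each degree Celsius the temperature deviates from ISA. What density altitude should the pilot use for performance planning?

4816 ft

Pressure altitude = 5620 + (1013 − 987) × 30 = 5620 + (+780) = 6400 ft.
ISA temperature at 6400 ft = 15 − 2 × (6400/1000) = 2.2°C.
ISA deviation = -11 − 2.2 = -13.2°C.
Density altitude = 6400 + 120 × (-13.2) = 4816 ft.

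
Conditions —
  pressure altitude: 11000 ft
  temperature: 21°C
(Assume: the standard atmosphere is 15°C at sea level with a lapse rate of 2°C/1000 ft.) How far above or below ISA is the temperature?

ISA temperature at 11000 ft = 15 − 2 × (11000/1000) = -7°C.
Deviation = OAT − ISA = 21 − (-7) = +28°C.

ISA+28°C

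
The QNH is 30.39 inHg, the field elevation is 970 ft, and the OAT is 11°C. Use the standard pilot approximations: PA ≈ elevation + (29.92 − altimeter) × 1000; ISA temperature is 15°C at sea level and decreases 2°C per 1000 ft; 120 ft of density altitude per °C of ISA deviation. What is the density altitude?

Pressure altitude = 970 + (29.92 − 30.39) × 1000 = 970 + (-470) = 500 ft.
ISA temperature at 500 ft = 15 − 2 × (500/1000) = 14°C.
ISA deviation = 11 − 14 = -3°C.
Density altitude = 500 + 120 × (-3) = 140 ft.

140 ft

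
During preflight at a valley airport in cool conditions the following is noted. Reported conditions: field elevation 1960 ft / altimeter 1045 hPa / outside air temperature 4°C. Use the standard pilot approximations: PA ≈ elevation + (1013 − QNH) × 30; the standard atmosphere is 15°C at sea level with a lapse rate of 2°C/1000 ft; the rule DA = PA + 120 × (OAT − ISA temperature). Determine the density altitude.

-80 ft

Pressure altitude = 1960 + (1013 − 1045) × 30 = 1960 + (-960) = 1000 ft.
ISA temperature at 1000 ft = 15 − 2 × (1000/1000) = 13°C.
ISA deviation = 4 − 13 = -9°C.
Density altitude = 1000 + 120 × (-9) = -80 ft.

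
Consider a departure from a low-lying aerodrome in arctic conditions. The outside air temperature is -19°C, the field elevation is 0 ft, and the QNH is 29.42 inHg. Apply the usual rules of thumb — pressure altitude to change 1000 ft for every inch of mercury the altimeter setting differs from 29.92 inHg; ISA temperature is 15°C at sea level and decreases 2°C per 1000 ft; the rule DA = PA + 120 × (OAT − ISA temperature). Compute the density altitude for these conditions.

-3460 ft

Pressure altitude = 0 + (29.92 − 29.42) × 1000 = 0 + (+500) = 500 ft.
ISA temperature at 500 ft = 15 − 2 × (500/1000) = 14°C.
ISA deviation = -19 − 14 = -33°C.
Density altitude = 500 + 120 × (-33) = -3460 ft.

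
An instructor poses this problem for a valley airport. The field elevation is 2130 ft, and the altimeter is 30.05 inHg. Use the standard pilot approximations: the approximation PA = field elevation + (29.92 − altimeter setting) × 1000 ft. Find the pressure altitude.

Pressure correction = (29.92 − 30.05) × 1000 = -130 ft.
Pressure altitude = 2130 + (-130) = 2000 ft.

2000 ft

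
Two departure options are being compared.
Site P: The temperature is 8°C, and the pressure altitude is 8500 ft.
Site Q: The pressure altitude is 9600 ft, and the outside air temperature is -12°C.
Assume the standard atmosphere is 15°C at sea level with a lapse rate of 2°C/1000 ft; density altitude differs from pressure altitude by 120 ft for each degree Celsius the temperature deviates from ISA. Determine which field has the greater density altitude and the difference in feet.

Site P by 1036 ft

Site P: ISA temp = -2°C, deviation +10°C, DA = 8500 + 120 × 10 = 9700 ft.
Site Q: ISA temp = -4.2°C, deviation -7.8°C, DA = 9600 + 120 × (-7.8) = 8664 ft.
Site P is higher by 9700 − 8664 = 1036 ft.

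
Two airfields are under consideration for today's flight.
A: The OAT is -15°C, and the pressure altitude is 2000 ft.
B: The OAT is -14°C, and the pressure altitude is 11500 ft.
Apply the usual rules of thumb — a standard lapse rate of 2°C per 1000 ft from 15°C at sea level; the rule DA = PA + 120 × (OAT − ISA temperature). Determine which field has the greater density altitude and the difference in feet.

A: ISA temp = 11°C, deviation -26°C, DA = 2000 + 120 × (-26) = -1120 ft.
B: ISA temp = -8°C, deviation -6°C, DA = 11500 + 120 × (-6) = 10780 ft.
B is higher by 10780 − (-1120) = 11900 ft.

B by 11900 ft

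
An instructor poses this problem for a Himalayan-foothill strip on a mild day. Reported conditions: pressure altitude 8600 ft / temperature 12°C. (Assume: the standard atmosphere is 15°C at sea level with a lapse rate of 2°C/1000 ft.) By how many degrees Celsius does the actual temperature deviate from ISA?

ISA temperature at 8600 ft = 15 − 2 × (8600/1000) = -2.2°C.
Deviation = OAT − ISA = 12 − (-2.2) = +14.2°C.

ISA+14.2°C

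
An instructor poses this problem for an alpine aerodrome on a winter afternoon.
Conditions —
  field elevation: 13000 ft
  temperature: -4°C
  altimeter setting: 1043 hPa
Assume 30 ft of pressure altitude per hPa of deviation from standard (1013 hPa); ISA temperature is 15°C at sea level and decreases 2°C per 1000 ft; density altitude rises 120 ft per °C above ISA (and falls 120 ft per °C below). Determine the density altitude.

Pressure altitude = 13000 + (1013 − 1043) × 30 = 13000 + (-900) = 12100 ft.
ISA temperature at 12100 ft = 15 − 2 × (12100/1000) = -9.2°C.
ISA deviation = -4 − (-9.2) = +5.2°C.
Density altitude = 12100 + 120 × (5.2) = 12724 ft.

12724 ft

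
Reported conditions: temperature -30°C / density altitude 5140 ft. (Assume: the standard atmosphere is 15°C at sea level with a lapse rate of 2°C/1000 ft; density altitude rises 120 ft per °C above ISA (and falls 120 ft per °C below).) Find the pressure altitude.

8500 ft

DA = PA + 120 × (OAT − (15 − 2·PA/1000)) = PA + 120·OAT − 1800 + 0.24·PA = 1.24·PA + 120·OAT − 1800.
So 1.24·PA = 5140 − 120 × (-30) + 1800 = 10540.
PA = 10540 / 1.24 = 8500 ft.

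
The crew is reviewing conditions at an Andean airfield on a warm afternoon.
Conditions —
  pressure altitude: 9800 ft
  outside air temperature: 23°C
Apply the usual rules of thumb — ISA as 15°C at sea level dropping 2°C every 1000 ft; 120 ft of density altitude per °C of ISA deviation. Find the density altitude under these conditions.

ISA temperature at 9800 ft = 15 − 2 × (9800/1000) = -4.6°C.
ISA deviation = 23 − (-4.6) = +27.6°C.
Density altitude = 9800 + 120 × (27.6) = 9800 + (+3312) = 13112 ft.

13112 ft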